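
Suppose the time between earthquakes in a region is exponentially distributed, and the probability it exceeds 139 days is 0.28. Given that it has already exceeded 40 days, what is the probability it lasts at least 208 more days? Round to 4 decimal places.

0.1488

From e^(−λ·139) = 0.28, λ = −ln(0.28)/139 = 0.00915803.
Memoryless: P(X > 40+208 | X > 40) = P(X > 208) = e^(−0.00915803·208) ≈ 0.1488.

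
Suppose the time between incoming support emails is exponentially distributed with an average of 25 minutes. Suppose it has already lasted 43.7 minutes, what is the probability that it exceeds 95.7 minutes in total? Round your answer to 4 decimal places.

The rate is λ = 1/25 = 0.04 per minute.
P(X > s+t | X > s) = e^(−λ(s+t))/e^(−λs) = e^(−λt), independent of s = 43.7.
P(X > 52) = e^(−2.08) ≈ 0.1249.

0.1249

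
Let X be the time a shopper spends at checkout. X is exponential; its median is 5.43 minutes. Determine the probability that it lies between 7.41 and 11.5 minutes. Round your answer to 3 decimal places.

For an exponential, median = ln(2)/λ, so λ = ln 2 / 5.43 = 0.127651 per minute.
P(7.41 < X < 11.5) = e^(−λ·7.41) − e^(−λ·11.5) = 0.38833 − 0.23039 ≈ 0.158.

0.158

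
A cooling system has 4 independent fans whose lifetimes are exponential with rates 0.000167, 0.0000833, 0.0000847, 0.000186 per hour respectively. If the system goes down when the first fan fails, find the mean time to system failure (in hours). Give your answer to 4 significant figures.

The time to first failure is exponential with rate Σλ = 0.000167 + 0.0000833 + 0.0000847 + 0.000186 = 0.000521.
E[min] = 1/Σλ = 1/0.000521 = 1919.39 hours.

1919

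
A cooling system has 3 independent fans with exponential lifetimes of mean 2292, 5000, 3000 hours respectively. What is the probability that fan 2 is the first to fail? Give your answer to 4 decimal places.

Rates: λ_i = 1/mean_i → 0.0004363, 0.0002, 0.000333333; Σλ = 0.000969634.
P(fan 2 first) = λ_2/Σλ = 0.0002/0.000969634 ≈ 0.2063.

0.2063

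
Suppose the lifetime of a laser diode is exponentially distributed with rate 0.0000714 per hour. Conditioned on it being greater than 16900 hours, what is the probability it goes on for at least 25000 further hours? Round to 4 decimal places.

0.1678

P(X > s+t | X > s) = e^(−λ(s+t))/e^(−λs) = e^(−λt), independent of s = 16900.
P(X > 25000) = e^(−1.785) ≈ 0.1678.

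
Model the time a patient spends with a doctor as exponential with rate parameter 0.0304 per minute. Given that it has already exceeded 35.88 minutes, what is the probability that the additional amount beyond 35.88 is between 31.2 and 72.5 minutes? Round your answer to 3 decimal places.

Memoryless: the residual past 35.88 is again Exp(λ).
P(31.2 < residual < 72.5) = e^(−λ·31.2) − e^(−λ·72.5) = 0.38733 − 0.11036 ≈ 0.277.

0.277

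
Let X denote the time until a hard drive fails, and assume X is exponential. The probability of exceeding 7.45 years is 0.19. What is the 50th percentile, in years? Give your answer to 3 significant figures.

e^(−λ·7.45) = 0.19 ⇒ λ = −ln(0.19)/7.45 = 0.222917.
50th percentile: 1 − e^(−λt) = 0.5, t = −ln(0.5)/λ = 3.10944 years.

3.11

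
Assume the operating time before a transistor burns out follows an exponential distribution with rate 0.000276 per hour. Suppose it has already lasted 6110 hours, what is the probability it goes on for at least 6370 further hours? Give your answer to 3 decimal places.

P(X > s+t | X > s) = e^(−λ(s+t))/e^(−λs) = e^(−λt), independent of s = 6110.
P(X > 6370) = e^(−1.7581) ≈ 0.172.

0.172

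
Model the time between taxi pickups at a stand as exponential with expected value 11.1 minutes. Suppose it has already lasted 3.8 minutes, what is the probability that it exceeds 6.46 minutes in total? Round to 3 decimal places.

The rate is λ = 1/11.1 = 0.0900901 per minute.
P(X > s+t | X > s) = e^(−λ(s+t))/e^(−λs) = e^(−λt), independent of s = 3.8.
P(X > 2.66) = e^(−0.23964) ≈ 0.787.

0.787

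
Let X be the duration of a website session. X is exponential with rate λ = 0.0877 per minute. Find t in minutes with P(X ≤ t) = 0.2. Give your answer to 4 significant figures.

2.544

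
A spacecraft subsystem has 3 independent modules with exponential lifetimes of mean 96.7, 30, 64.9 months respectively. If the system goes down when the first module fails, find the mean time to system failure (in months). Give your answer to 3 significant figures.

16.9

The first failure time is exponential with rate Σλ_i = 1/96.7 + 1/30 + 1/64.9 = 0.0590829 per month.
E[min] = 1/Σλ = 1/0.0590829 = 16.9254 months.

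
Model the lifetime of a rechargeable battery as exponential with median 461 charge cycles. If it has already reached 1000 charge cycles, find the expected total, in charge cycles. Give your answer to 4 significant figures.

1665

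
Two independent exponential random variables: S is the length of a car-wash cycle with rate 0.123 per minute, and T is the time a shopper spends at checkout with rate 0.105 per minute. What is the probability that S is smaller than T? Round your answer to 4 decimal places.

0.5395

λ_1 = 0.123, λ_2 = 0.105.
For independent exponentials, P(S < T) = λ_1/(λ_1+λ_2) = 0.123/0.228 ≈ 0.5395.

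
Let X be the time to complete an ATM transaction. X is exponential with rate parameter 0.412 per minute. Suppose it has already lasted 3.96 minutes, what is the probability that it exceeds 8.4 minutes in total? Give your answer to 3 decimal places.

By the memoryless property, P(X > 3.96+4.44 | X > 3.96) = P(X > 4.44).
P(X > 4.44) = e^(−1.8293) ≈ 0.161.

0.161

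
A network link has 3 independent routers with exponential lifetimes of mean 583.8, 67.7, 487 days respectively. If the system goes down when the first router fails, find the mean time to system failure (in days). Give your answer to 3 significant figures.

53.9

The first failure time is exponential with rate Σλ_i = 1/583.8 + 1/67.7 + 1/487 = 0.0185374 per day.
E[min] = 1/Σλ = 1/0.0185374 = 53.9451 days.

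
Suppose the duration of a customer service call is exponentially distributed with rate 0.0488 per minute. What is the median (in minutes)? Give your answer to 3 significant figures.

Set 1 − e^(−λt) = 0.5, so t = −ln(0.5)/λ = 0.69315/0.0488 ≈ 14.2038 minutes.

14.2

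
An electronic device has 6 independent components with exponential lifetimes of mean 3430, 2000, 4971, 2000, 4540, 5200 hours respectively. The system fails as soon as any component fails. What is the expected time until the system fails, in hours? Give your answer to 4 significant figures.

The first failure time is exponential with rate Σλ_i = 1/3430 + 1/2000 + 1/4971 + 1/2000 + 1/4540 + 1/5200 = 0.00190528 per hour.
E[min] = 1/Σλ = 1/0.00190528 = 524.856 hours.

524.9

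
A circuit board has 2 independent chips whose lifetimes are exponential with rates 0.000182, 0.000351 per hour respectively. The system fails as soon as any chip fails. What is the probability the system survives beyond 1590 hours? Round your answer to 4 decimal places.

0.4285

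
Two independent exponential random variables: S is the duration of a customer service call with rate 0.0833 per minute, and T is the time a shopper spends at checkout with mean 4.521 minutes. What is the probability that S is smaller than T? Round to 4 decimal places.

λ_1 = 0.0833, λ_2 = 1/4.521 = 0.22119.
For independent exponentials, P(S < T) = λ_1/(λ_1+λ_2) = 0.0833/0.30449 ≈ 0.2736.

0.2736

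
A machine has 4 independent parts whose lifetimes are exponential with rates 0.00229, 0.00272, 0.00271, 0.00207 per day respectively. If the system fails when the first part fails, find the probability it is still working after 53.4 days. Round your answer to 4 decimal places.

0.5929

The time to first failure is exponential with rate Σλ = 0.00229 + 0.00272 + 0.00271 + 0.00207 = 0.00979.
P(min > 53.4) = e^(−0.00979·53.4) = e^(−0.52279) ≈ 0.5929.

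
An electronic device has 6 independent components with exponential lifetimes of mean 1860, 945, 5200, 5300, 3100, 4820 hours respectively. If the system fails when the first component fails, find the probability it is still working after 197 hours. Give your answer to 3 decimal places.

The first failure time is exponential with rate Σλ_i = 1/1860 + 1/945 + 1/5200 + 1/5300 + 1/3100 + 1/4820 = 0.00250687 per hour.
P(min > 197) = e^(−0.00250687·197) = e^(−0.49385) ≈ 0.610.

0.610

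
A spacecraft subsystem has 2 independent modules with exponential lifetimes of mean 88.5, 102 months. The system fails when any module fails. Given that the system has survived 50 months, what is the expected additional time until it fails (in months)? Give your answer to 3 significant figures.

47.4

First-failure rate Σλ = 1/88.5 + 1/102 = 0.0211034.
By memorylessness the expected residual is 1/Σλ = 47.3858 months, regardless of the 50 already elapsed.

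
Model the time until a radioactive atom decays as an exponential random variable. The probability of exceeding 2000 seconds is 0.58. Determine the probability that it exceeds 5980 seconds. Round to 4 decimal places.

0.1962

e^(−λ·2000) = 0.58 ⇒ λ = −ln(0.58)/2000 = 0.000272364.
P(X > 5980) = e^(−0.000272364·5980) = e^(−1.6287) ≈ 0.1962.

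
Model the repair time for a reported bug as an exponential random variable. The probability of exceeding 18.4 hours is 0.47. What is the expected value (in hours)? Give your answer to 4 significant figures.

24.37

e^(−λ·18.4) = 0.47 ⇒ λ = −ln(0.47)/18.4 = 0.0410338.
Mean = 1/λ = 24.3701 hours.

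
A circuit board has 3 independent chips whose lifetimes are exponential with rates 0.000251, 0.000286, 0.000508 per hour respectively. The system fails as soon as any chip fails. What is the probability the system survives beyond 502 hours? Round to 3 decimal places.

The time to first failure is exponential with rate Σλ = 0.000251 + 0.000286 + 0.000508 = 0.001045.
P(min > 502) = e^(−0.001045·502) = e^(−0.52459) ≈ 0.592.

0.592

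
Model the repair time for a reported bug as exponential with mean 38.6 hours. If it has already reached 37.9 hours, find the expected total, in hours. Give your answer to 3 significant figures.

The rate is λ = 1/38.6 = 0.0259067 per hour.
By memorylessness, E[X | X > 37.9] = 37.9 + 1/λ = 37.9 + 38.6 = 76.5 hours.

76.5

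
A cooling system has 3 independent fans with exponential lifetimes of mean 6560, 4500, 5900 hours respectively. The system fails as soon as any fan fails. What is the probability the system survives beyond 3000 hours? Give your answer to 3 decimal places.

The first failure time is exponential with rate Σλ_i = 1/6560 + 1/4500 + 1/5900 = 0.000544153 per hour.
P(min > 3000) = e^(−0.000544153·3000) = e^(−1.6325) ≈ 0.195.

0.195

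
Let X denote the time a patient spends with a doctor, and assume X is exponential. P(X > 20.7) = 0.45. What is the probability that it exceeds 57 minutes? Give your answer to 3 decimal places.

e^(−λ·20.7) = 0.45 ⇒ λ = −ln(0.45)/20.7 = 0.0385753.
P(X > 57) = e^(−0.0385753·57) = e^(−2.1988) ≈ 0.111.

0.111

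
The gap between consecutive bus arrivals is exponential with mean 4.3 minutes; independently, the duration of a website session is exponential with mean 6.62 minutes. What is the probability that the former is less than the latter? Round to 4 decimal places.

0.6062

λ_1 = 1/4.3 = 0.232558, λ_2 = 1/6.62 = 0.151057.
For independent exponentials, P(the former < the latter) = λ_1/(λ_1+λ_2) = 0.232558/0.383616 ≈ 0.6062.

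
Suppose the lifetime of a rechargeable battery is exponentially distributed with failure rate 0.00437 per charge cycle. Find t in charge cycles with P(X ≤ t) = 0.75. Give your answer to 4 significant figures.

317.2

Set 1 − e^(−λt) = 0.75, so t = −ln(0.25)/λ = 1.3863/0.00437 ≈ 317.23 charge cycles.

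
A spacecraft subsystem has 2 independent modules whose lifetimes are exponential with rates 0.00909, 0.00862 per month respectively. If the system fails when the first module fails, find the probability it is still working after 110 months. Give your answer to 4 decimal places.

The time to first failure is exponential with rate Σλ = 0.00909 + 0.00862 = 0.01771.
P(min > 110) = e^(−0.01771·110) = e^(−1.9481) ≈ 0.1425.

0.1425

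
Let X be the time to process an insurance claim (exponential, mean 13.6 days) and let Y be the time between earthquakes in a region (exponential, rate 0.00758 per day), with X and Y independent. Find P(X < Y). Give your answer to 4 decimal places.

λ_1 = 1/13.6 = 0.0735294, λ_2 = 0.00758.
For independent exponentials, P(X < Y) = λ_1/(λ_1+λ_2) = 0.0735294/0.0811094 ≈ 0.9065.

0.9065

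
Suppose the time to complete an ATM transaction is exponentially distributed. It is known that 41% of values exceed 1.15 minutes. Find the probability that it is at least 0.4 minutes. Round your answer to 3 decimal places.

0.733

e^(−λ·1.15) = 0.41 ⇒ λ = −ln(0.41)/1.15 = 0.775303.
P(X > 0.4) = e^(−0.775303·0.4) = e^(−0.31012) ≈ 0.733.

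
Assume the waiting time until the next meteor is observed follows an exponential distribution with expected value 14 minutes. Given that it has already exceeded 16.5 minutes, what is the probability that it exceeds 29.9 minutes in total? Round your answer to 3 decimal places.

0.384

The rate is λ = 1/14 = 0.0714286 per minute.
The exponential is memoryless, so the remaining time is again Exp(λ): the condition X > 16.5 is irrelevant.
P(X > 13.4) = e^(−0.95714) ≈ 0.384.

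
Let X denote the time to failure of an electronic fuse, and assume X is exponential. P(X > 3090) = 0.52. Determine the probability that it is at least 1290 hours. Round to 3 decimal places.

0.761

e^(−λ·3090) = 0.52 ⇒ λ = −ln(0.52)/3090 = 0.000211627.
P(X > 1290) = e^(−0.000211627·1290) = e^(−0.273) ≈ 0.761.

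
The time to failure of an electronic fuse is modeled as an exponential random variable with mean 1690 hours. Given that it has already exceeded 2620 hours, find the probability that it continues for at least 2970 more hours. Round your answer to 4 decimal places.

0.1725

The rate is λ = 1/1690 = 0.000591716 per hour.
P(X > s+t | X > s) = e^(−λ(s+t))/e^(−λs) = e^(−λt), independent of s = 2620.
P(X > 2970) = e^(−1.7574) ≈ 0.1725.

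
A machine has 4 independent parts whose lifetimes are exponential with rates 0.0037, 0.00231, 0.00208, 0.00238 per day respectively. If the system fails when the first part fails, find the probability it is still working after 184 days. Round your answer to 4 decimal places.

The time to first failure is exponential with rate Σλ = 0.0037 + 0.00231 + 0.00208 + 0.00238 = 0.01047.
P(min > 184) = e^(−0.01047·184) = e^(−1.9265) ≈ 0.1457.

0.1457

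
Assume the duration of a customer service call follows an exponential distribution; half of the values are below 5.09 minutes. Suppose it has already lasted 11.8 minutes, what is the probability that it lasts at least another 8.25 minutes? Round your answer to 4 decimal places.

For an exponential, median = ln(2)/λ, so λ = ln 2 / 5.09 = 0.136178 per minute.
The exponential is memoryless, so the remaining time is again Exp(λ): the condition X > 11.8 is irrelevant.
P(X > 8.25) = e^(−1.1235) ≈ 0.3251.

0.3251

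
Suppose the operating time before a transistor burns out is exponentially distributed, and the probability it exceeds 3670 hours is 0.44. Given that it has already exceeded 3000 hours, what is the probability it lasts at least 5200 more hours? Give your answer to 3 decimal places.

0.312

From e^(−λ·3670) = 0.44, λ = −ln(0.44)/3670 = 0.0002237.
Memoryless: P(X > 3000+5200 | X > 3000) = P(X > 5200) = e^(−0.0002237·5200) ≈ 0.312.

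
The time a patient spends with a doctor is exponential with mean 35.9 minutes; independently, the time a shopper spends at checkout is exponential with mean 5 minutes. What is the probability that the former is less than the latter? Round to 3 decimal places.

λ_1 = 1/35.9 = 0.0278552, λ_2 = 1/5 = 0.2.
For independent exponentials, P(the former < the latter) = λ_1/(λ_1+λ_2) = 0.0278552/0.227855 ≈ 0.122.

0.122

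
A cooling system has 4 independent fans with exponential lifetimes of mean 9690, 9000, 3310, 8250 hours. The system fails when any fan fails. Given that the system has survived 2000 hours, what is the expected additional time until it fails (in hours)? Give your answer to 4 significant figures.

First-failure rate Σλ = 1/9690 + 1/9000 + 1/3310 + 1/8250 = 0.000637637.
By memorylessness the expected residual is 1/Σλ = 1568.29 hours, regardless of the 2000 already elapsed.

1568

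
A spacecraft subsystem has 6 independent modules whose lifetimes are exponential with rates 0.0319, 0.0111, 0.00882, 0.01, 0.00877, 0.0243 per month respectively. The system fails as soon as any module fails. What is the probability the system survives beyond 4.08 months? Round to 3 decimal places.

The time to first failure is exponential with rate Σλ = 0.0319 + 0.0111 + 0.00882 + 0.01 + 0.00877 + 0.0243 = 0.09489.
P(min > 4.08) = e^(−0.09489·4.08) = e^(−0.38715) ≈ 0.679.

0.679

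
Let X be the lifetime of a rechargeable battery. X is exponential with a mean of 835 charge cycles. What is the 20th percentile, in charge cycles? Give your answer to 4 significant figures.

186.3

The rate is λ = 1/835 = 0.0011976 per charge cycle.
Set 1 − e^(−λt) = 0.2, so t = −ln(0.8)/λ = 0.22314/0.0011976 ≈ 186.325 charge cycles.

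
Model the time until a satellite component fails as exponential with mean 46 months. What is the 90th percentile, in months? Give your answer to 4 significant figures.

105.9

The rate is λ = 1/46 = 0.0217391 per month.
Set 1 − e^(−λt) = 0.9, so t = −ln(0.1)/λ = 2.3026/0.0217391 ≈ 105.919 months.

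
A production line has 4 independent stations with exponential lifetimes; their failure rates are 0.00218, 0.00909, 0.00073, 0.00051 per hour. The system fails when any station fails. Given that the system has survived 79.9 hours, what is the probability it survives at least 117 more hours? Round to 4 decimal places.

0.2314

Time to first failure ~ Exp(Σλ) with Σλ = 0.01251.
By memorylessness, P(T > 79.9+117 | T > 79.9) = P(T > 117) = e^(−0.01251·117) ≈ 0.2314.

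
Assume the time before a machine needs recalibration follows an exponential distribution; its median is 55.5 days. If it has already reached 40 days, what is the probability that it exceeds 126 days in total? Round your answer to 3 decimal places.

For an exponential, median = ln(2)/λ, so λ = ln 2 / 55.5 = 0.0124891 per day.
The exponential is memoryless, so the remaining time is again Exp(λ): the condition X > 40 is irrelevant.
P(X > 86) = e^(−1.0741) ≈ 0.342.

0.342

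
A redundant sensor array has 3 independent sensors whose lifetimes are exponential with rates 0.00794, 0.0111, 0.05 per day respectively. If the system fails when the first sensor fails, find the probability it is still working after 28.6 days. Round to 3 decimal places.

0.139

The time to first failure is exponential with rate Σλ = 0.00794 + 0.0111 + 0.05 = 0.06904.
P(min > 28.6) = e^(−0.06904·28.6) = e^(−1.9745) ≈ 0.139.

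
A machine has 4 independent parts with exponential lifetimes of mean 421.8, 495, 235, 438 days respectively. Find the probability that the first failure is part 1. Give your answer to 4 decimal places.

Rates: λ_i = 1/mean_i → 0.00237079, 0.0020202, 0.00425532, 0.00228311; Σλ = 0.0109294.
P(part 1 first) = λ_1/Σλ = 0.00237079/0.0109294 ≈ 0.2169.

0.2169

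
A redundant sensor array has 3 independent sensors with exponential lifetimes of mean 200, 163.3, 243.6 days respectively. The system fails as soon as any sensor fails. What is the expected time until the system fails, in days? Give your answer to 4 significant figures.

The first failure time is exponential with rate Σλ_i = 1/200 + 1/163.3 + 1/243.6 = 0.0152288 per day.
E[min] = 1/Σλ = 1/0.0152288 = 65.6651 days.

65.67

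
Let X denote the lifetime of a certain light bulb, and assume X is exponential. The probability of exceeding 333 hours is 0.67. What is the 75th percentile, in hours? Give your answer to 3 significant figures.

e^(−λ·333) = 0.67 ⇒ λ = −ln(0.67)/333 = 0.00120264.
75th percentile: 1 − e^(−λt) = 0.75, t = −ln(0.25)/λ = 1152.71 hours.

1150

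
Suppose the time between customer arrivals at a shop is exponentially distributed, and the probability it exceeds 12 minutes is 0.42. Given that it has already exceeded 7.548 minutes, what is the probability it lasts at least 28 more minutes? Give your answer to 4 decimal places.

0.1321

From e^(−λ·12) = 0.42, λ = −ln(0.42)/12 = 0.0722917.
Memoryless: P(X > 7.548+28 | X > 7.548) = P(X > 28) = e^(−0.0722917·28) ≈ 0.1321.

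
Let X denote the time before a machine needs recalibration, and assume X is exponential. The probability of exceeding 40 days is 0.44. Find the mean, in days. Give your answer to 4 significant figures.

48.72

e^(−λ·40) = 0.44 ⇒ λ = −ln(0.44)/40 = 0.0205245.
Mean = 1/λ = 48.7222 days.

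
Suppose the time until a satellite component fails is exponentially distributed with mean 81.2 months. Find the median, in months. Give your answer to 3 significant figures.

56.3

The rate is λ = 1/81.2 = 0.0123153 per month.
Set 1 − e^(−λt) = 0.5, so t = −ln(0.5)/λ = 0.69315/0.0123153 ≈ 56.2836 months.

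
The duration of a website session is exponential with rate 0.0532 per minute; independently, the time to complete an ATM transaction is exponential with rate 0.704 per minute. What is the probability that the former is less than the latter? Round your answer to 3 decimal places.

λ_1 = 0.0532, λ_2 = 0.704.
For independent exponentials, P(the former < the latter) = λ_1/(λ_1+λ_2) = 0.0532/0.7572 ≈ 0.070.

0.070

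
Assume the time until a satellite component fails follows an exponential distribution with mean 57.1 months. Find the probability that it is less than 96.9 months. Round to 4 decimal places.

The rate is λ = 1/57.1 = 0.0175131 per month.
P(X ≤ 96.9) = 1 − e^(−λ·96.9) = 1 − e^(−1.697) ≈ 0.8168.

0.8168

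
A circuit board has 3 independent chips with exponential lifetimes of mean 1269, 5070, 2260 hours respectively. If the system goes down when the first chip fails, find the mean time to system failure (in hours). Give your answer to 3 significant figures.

The first failure time is exponential with rate Σλ_i = 1/1269 + 1/5070 + 1/2260 = 0.00142774 per hour.
E[min] = 1/Σλ = 1/0.00142774 = 700.408 hours.

700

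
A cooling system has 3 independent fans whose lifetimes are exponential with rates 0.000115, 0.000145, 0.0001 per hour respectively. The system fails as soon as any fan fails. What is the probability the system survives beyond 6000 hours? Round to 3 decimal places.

0.115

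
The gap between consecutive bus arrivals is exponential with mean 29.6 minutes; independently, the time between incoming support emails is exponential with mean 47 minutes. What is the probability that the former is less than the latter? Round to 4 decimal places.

0.6136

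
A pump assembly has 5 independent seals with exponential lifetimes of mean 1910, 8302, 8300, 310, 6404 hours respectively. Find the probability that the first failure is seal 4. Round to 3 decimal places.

Rates: λ_i = 1/mean_i → 0.00052356, 0.000120453, 0.000120482, 0.00322581, 0.000156152; Σλ = 0.00414645.
P(seal 4 first) = λ_4/Σλ = 0.00322581/0.00414645 ≈ 0.778.

0.778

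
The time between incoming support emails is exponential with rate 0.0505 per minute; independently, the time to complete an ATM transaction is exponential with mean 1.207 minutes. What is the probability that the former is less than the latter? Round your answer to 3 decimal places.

λ_1 = 0.0505, λ_2 = 1/1.207 = 0.8285.
For independent exponentials, P(the former < the latter) = λ_1/(λ_1+λ_2) = 0.0505/0.879 ≈ 0.057.

0.057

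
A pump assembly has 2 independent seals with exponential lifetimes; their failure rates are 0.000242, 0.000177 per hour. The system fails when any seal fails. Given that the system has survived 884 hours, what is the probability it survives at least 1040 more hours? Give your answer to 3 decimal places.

0.647

Time to first failure ~ Exp(Σλ) with Σλ = 0.000419.
By memorylessness, P(T > 884+1040 | T > 884) = P(T > 1040) = e^(−0.000419·1040) ≈ 0.647.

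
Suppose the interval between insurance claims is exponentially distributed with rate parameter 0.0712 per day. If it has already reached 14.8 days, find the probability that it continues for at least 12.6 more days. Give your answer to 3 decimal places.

0.408

P(X > s+t | X > s) = e^(−λ(s+t))/e^(−λs) = e^(−λt), independent of s = 14.8.
P(X > 12.6) = e^(−0.89712) ≈ 0.408.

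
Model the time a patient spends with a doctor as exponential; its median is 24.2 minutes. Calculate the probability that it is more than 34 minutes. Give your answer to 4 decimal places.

For an exponential, median = ln(2)/λ, so λ = ln 2 / 24.2 = 0.0286424 per minute.
P(X > 34) = e^(−λ·34) = e^(−0.97384) ≈ 0.3776.

0.3776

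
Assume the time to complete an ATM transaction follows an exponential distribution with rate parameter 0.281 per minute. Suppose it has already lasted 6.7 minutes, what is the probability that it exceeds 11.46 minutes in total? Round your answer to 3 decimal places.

0.262

P(X > s+t | X > s) = e^(−λ(s+t))/e^(−λs) = e^(−λt), independent of s = 6.7.
P(X > 4.76) = e^(−1.3376) ≈ 0.262.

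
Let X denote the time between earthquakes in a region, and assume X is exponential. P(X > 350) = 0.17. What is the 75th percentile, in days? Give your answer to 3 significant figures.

274

e^(−λ·350) = 0.17 ⇒ λ = −ln(0.17)/350 = 0.00506273.
75th percentile: 1 − e^(−λt) = 0.75, t = −ln(0.25)/λ = 273.823 days.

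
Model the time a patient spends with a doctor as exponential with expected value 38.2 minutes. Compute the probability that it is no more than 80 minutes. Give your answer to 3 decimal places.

The rate is λ = 1/38.2 = 0.026178 per minute.
P(X ≤ 80) = 1 − e^(−λ·80) = 1 − e^(−2.0942) ≈ 0.877.

0.877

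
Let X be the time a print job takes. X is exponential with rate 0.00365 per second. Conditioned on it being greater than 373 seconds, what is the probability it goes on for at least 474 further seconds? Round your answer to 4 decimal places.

By the memoryless property, P(X > 373+474 | X > 373) = P(X > 474).
P(X > 474) = e^(−1.7301) ≈ 0.1773.

0.1773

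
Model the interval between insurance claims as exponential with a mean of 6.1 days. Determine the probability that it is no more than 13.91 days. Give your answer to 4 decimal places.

0.8977

The rate is λ = 1/6.1 = 0.163934 per day.
P(X ≤ 13.91) = 1 − e^(−λ·13.91) = 1 − e^(−2.2803) ≈ 0.8977.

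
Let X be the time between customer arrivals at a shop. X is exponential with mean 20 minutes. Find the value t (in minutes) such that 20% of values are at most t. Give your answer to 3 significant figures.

4.46

The rate is λ = 1/20 = 0.05 per minute.
Set 1 − e^(−λt) = 0.2, so t = −ln(0.8)/λ = 0.22314/0.05 ≈ 4.46287 minutes.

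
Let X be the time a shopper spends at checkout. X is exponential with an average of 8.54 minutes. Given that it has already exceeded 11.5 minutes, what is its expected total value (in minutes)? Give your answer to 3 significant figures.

20.0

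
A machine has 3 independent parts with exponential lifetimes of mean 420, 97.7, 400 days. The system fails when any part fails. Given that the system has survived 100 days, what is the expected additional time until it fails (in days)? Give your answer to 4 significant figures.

First-failure rate Σλ = 1/420 + 1/97.7 + 1/400 = 0.0151164.
By memorylessness the expected residual is 1/Σλ = 66.1535 days, regardless of the 100 already elapsed.

66.15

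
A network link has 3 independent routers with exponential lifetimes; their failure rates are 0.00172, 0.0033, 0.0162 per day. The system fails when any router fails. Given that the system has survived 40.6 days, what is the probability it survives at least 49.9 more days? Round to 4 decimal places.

Time to first failure ~ Exp(Σλ) with Σλ = 0.02122.
By memorylessness, P(T > 40.6+49.9 | T > 40.6) = P(T > 49.9) = e^(−0.02122·49.9) ≈ 0.3468.

0.3468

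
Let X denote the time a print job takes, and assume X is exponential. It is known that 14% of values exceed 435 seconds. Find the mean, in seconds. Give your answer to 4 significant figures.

e^(−λ·435) = 0.14 ⇒ λ = −ln(0.14)/435 = 0.0045198.
Mean = 1/λ = 221.249 seconds.

221.2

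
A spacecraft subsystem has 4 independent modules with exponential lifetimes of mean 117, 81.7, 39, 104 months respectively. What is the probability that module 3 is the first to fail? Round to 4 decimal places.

Rates: λ_i = 1/mean_i → 0.00854701, 0.0122399, 0.025641, 0.00961538; Σλ = 0.0560433.
P(module 3 first) = λ_3/Σλ = 0.025641/0.0560433 ≈ 0.4575.

0.4575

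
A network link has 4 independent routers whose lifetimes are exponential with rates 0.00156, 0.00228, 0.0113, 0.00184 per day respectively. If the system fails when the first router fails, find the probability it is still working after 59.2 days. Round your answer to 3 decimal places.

The time to first failure is exponential with rate Σλ = 0.00156 + 0.00228 + 0.0113 + 0.00184 = 0.01698.
P(min > 59.2) = e^(−0.01698·59.2) = e^(−1.0052) ≈ 0.366.

0.366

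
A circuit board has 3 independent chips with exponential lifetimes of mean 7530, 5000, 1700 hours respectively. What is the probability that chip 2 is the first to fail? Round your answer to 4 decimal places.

Rates: λ_i = 1/mean_i → 0.000132802, 0.0002, 0.000588235; Σλ = 0.000921037.
P(chip 2 first) = λ_2/Σλ = 0.0002/0.000921037 ≈ 0.2171.

0.2171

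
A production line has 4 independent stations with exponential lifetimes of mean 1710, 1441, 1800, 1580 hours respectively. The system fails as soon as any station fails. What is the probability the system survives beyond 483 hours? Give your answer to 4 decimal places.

0.3037

The first failure time is exponential with rate Σλ_i = 1/1710 + 1/1441 + 1/1800 + 1/1580 = 0.00246722 per hour.
P(min > 483) = e^(−0.00246722·483) = e^(−1.1917) ≈ 0.3037.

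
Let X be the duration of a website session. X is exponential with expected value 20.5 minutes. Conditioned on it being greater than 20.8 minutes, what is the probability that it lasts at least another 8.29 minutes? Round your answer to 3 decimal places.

The rate is λ = 1/20.5 = 0.0487805 per minute.
By the memoryless property, P(X > 20.8+8.29 | X > 20.8) = P(X > 8.29).
P(X > 8.29) = e^(−0.40439) ≈ 0.667.

0.667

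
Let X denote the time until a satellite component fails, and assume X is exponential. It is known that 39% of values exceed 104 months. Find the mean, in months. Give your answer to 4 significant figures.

e^(−λ·104) = 0.39 ⇒ λ = −ln(0.39)/104 = 0.00905393.
Mean = 1/λ = 110.449 months.

110.4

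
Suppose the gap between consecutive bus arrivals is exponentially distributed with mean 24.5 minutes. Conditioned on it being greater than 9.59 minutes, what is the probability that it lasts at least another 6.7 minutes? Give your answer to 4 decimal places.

0.7607

The rate is λ = 1/24.5 = 0.0408163 per minute.
The exponential is memoryless, so the remaining time is again Exp(λ): the condition X > 9.59 is irrelevant.
P(X > 6.7) = e^(−0.27347) ≈ 0.7607.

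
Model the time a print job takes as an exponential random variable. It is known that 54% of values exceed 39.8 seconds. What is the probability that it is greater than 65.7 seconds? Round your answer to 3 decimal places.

0.362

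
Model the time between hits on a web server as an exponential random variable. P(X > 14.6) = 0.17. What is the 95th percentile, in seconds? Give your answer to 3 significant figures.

e^(−λ·14.6) = 0.17 ⇒ λ = −ln(0.17)/14.6 = 0.121367.
95th percentile: 1 − e^(−λt) = 0.95, t = −ln(0.05)/λ = 24.6833 seconds.

24.7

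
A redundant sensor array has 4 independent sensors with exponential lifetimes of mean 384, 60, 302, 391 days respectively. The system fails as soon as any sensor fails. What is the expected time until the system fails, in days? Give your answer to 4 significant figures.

The first failure time is exponential with rate Σλ_i = 1/384 + 1/60 + 1/302 + 1/391 = 0.0251396 per day.
E[min] = 1/Σλ = 1/0.0251396 = 39.7778 days.

39.78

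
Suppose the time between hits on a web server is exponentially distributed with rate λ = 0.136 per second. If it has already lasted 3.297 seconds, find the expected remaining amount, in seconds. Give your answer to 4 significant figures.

By memorylessness, the remaining amount past any threshold is again Exp(λ) with mean 1/λ = 7.35294 seconds.

7.353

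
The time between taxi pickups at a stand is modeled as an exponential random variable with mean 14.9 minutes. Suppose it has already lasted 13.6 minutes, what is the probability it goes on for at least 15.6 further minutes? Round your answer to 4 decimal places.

The rate is λ = 1/14.9 = 0.0671141 per minute.
The exponential is memoryless, so the remaining time is again Exp(λ): the condition X > 13.6 is irrelevant.
P(X > 15.6) = e^(−1.047) ≈ 0.3510.

0.3510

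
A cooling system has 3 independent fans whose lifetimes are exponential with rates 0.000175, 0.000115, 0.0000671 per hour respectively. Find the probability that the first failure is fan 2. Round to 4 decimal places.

The time to first failure is exponential with rate Σλ = 0.000175 + 0.000115 + 0.0000671 = 0.0003571.
P(fan 2 first) = λ_2/Σλ = 0.000115/0.0003571 ≈ 0.3220.

0.3220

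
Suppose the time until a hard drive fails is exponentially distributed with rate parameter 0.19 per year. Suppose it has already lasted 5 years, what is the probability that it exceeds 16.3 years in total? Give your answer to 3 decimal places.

0.117

By the memoryless property, P(X > 5+11.3 | X > 5) = P(X > 11.3).
P(X > 11.3) = e^(−2.147) ≈ 0.117.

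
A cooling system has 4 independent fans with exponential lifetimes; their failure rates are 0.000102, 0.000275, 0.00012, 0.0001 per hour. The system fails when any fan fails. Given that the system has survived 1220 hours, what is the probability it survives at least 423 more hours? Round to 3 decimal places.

0.777

Time to first failure ~ Exp(Σλ) with Σλ = 0.000597.
By memorylessness, P(T > 1220+423 | T > 1220) = P(T > 423) = e^(−0.000597·423) ≈ 0.777.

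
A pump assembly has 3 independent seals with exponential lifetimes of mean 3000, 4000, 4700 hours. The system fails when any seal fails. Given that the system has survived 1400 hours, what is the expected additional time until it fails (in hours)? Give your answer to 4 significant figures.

1256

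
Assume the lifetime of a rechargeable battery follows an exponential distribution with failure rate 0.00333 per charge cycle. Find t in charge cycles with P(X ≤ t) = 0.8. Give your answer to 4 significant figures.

483.3

Set 1 − e^(−λt) = 0.8, so t = −ln(0.2)/λ = 1.6094/0.00333 ≈ 483.315 charge cycles.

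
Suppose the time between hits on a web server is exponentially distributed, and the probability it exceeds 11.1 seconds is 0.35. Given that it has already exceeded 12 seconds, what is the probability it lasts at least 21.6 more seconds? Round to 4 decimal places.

0.1297

From e^(−λ·11.1) = 0.35, λ = −ln(0.35)/11.1 = 0.0945786.
Memoryless: P(X > 12+21.6 | X > 12) = P(X > 21.6) = e^(−0.0945786·21.6) ≈ 0.1297.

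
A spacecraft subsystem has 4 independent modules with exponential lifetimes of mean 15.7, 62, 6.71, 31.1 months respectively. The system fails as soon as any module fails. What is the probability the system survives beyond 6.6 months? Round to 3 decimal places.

0.179

The first failure time is exponential with rate Σλ_i = 1/15.7 + 1/62 + 1/6.71 + 1/31.1 = 0.261009 per month.
P(min > 6.6) = e^(−0.261009·6.6) = e^(−1.7227) ≈ 0.179.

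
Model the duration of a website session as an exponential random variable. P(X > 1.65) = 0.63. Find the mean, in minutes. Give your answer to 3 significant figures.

3.57

e^(−λ·1.65) = 0.63 ⇒ λ = −ln(0.63)/1.65 = 0.280021.
Mean = 1/λ = 3.57115 minutes.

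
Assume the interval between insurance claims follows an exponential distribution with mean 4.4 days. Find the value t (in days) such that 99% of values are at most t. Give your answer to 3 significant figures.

The rate is λ = 1/4.4 = 0.227273 per day.
Set 1 − e^(−λt) = 0.99, so t = −ln(0.01)/λ = 4.6052/0.227273 ≈ 20.2627 days.

20.3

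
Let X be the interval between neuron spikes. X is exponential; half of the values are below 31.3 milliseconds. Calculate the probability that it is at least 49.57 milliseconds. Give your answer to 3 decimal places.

For an exponential, median = ln(2)/λ, so λ = ln 2 / 31.3 = 0.0221453 per millisecond.
P(X > 49.57) = e^(−λ·49.57) = e^(−1.0977) ≈ 0.334.

0.334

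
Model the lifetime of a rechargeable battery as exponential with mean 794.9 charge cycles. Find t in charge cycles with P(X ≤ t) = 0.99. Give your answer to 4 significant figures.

3661

The rate is λ = 1/794.9 = 0.00125802 per charge cycle.
Set 1 − e^(−λt) = 0.99, so t = −ln(0.01)/λ = 4.6052/0.00125802 ≈ 3660.65 charge cycles.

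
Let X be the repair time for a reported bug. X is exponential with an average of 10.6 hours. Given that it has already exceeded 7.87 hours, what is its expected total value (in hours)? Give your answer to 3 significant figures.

18.5

The rate is λ = 1/10.6 = 0.0943396 per hour.
By memorylessness, E[X | X > 7.87] = 7.87 + 1/λ = 7.87 + 10.6 = 18.47 hours.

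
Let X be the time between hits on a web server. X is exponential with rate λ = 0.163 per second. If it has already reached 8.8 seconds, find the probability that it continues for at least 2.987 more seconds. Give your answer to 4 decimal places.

0.6145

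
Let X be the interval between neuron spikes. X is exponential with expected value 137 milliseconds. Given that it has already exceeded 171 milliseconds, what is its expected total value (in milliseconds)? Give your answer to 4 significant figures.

The rate is λ = 1/137 = 0.00729927 per millisecond.
By memorylessness, E[X | X > 171] = 171 + 1/λ = 171 + 137 = 308 milliseconds.

308.0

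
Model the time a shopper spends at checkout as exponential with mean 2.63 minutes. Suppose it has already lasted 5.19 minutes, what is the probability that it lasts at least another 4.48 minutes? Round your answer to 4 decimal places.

The rate is λ = 1/2.63 = 0.380228 per minute.
The exponential is memoryless, so the remaining time is again Exp(λ): the condition X > 5.19 is irrelevant.
P(X > 4.48) = e^(−1.7034) ≈ 0.1821.

0.1821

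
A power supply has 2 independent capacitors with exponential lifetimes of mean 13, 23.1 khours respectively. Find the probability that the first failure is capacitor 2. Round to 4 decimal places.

0.3601

Rates: λ_i = 1/mean_i → 0.0769231, 0.04329; Σλ = 0.120213.
P(capacitor 2 first) = λ_2/Σλ = 0.04329/0.120213 ≈ 0.3601.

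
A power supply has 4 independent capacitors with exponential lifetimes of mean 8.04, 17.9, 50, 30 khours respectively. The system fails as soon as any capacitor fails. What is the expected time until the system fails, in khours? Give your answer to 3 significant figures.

4.28

The first failure time is exponential with rate Σλ_i = 1/8.04 + 1/17.9 + 1/50 + 1/30 = 0.233577 per khour.
E[min] = 1/Σλ = 1/0.233577 = 4.28124 khours.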